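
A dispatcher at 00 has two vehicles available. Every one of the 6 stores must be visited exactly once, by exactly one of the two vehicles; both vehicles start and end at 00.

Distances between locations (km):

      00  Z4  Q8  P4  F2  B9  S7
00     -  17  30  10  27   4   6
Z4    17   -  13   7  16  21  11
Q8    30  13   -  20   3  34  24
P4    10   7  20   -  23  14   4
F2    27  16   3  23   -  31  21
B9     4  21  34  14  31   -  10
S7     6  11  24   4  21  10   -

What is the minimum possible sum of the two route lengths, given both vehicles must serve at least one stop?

68 km — the smallest possible combined total.

Check every non-empty split of the stops between the two vehicles; for each half take its own optimal tour:
  {Z4} + {Q8, P4, F2, B9, S7}: 34 + 68 = 102
  {Q8} + {Z4, P4, F2, B9, S7}: 60 + 68 = 128
  {Z4, Q8} + {P4, F2, B9, S7}: 60 + 68 = 128
  {P4} + {Z4, Q8, F2, B9, S7}: 20 + 68 = 88
  {Z4, P4} + {Q8, F2, B9, S7}: 34 + 68 = 102
  {Q8, P4} + {Z4, F2, B9, S7}: 60 + 68 = 128
  … (31 splits in total)
  {B9} + {Z4, Q8, P4, F2, S7}: 8 + 60 = 68  ← best
Best: vehicle 1 00 → B9 → 00 = 8; vehicle 2 00 → P4 → Z4 → Q8 → F2 → S7 → 00 = 60; combined 68.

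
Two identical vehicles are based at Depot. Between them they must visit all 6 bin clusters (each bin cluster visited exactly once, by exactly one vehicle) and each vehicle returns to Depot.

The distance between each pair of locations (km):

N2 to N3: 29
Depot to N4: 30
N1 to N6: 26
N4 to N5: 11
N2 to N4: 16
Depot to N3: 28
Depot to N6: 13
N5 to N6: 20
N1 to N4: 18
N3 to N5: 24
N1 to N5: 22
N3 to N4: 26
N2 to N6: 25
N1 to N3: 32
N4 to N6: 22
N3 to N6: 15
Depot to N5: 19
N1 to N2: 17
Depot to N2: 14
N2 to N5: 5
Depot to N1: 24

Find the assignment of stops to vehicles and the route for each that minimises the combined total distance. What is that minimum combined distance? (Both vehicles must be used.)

Minimum combined distance: 128 km.

There are 2^5 − 1 = 31 ways to divide the 6 stops into two non-empty groups. For each, the best each vehicle can do is its own shortest tour through its group:
  {N1} + {N2, N3, N4, N5, N6}: 48 + 84 = 132
  {N2} + {N1, N3, N4, N5, N6}: 28 + 105 = 133
  {N1, N2} + {N3, N4, N5, N6}: 55 + 84 = 139
  {N3} + {N1, N2, N4, N5, N6}: 56 + 87 = 143
  {N1, N3} + {N2, N4, N5, N6}: 84 + 65 = 149
  {N2, N3} + {N1, N4, N5, N6}: 71 + 86 = 157
  … (31 splits in total)
  {N1, N2, N4, N5} + {N3, N6}: 72 + 56 = 128  ← best
Best: vehicle 1 Depot → N1 → N4 → N5 → N2 → Depot = 72; vehicle 2 Depot → N3 → N6 → Depot = 56; combined 128.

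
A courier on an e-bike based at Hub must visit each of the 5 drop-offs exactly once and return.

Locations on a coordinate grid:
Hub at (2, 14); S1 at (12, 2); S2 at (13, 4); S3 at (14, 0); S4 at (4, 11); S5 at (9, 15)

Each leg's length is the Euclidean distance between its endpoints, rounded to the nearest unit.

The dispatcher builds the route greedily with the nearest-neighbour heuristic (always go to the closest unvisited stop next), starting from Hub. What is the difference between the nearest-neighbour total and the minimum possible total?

From Hub: S4=4, S5=7, S2=15, S1=16, S3=18 → choose S4 (4).
From S4: S5=6, S2=11, S1=12, S3=15 → choose S5 (6).
From S5: S2=12, S1=13, S3=16 → choose S2 (12).
From S2: S1=2, S3=4 → choose S1 (2).
From S1: S3=3 → choose S3 (3).
NN route Hub → S4 → S5 → S2 → S1 → S3 → Hub costs 45.
Optimal: Hub → S4 → S1 → S3 → S2 → S5 → Hub costs 42 (by enumerating all 60 distinct tours).
Excess = 45 − 42 = 3.

Excess over optimum: 3.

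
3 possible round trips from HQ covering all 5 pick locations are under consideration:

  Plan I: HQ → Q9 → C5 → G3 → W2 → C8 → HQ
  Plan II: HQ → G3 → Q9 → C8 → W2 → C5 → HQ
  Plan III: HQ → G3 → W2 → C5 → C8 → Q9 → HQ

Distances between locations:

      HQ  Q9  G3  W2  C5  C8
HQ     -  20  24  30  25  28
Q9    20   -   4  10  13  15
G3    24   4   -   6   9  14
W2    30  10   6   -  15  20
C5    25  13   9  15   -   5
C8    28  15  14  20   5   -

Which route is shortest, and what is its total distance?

85 — Plan III is the shortest.

Plan I: 20 + 13 + 9 + 6 + 20 + 28 = 96
Plan II: 24 + 4 + 15 + 20 + 15 + 25 = 103
Plan III: 24 + 6 + 15 + 5 + 15 + 20 = 85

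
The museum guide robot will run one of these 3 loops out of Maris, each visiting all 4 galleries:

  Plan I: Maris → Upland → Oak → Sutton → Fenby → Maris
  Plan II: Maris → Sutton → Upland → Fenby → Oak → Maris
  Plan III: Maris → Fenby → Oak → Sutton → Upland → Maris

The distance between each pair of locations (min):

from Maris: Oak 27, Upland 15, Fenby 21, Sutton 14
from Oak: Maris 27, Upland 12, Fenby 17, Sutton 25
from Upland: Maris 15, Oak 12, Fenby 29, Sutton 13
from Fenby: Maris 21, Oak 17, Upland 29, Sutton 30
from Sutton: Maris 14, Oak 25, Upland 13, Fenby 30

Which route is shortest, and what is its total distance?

Plan I: 15 + 12 + 25 + 30 + 21 = 103
Plan II: 14 + 13 + 29 + 17 + 27 = 100
Plan III: 21 + 17 + 25 + 13 + 15 = 91

Shortest is Plan III, total 91 min.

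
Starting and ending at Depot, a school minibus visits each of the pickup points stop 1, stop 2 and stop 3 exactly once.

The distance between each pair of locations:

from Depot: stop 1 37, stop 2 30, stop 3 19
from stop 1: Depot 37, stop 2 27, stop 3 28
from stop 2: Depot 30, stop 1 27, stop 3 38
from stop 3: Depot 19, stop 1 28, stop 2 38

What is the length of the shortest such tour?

Depot - stop 1 - stop 2 - stop 3 - Depot: 37+27+38+19 = 121
Depot - stop 1 - stop 3 - stop 2 - Depot: 37+28+38+30 = 133
Depot - stop 2 - stop 1 - stop 3 - Depot: 30+27+28+19 = 104
The minimum is 104.
One optimal route: Depot → stop 2 → stop 1 → stop 3 → Depot (or its reverse).

Shortest round trip = 104.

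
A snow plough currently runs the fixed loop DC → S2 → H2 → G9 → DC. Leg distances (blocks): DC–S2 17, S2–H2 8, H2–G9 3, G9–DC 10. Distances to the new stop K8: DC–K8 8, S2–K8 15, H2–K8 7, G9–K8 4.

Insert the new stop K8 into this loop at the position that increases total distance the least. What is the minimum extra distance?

Adding 2 blocks by placing K8 on the G9–DC leg.

Insertion cost between consecutive stops i–j is d(i,K8) + d(K8,j) − d(i,j):
  between DC and S2: 8 + 15 − 17 = 6
  between S2 and H2: 15 + 7 − 8 = 14
  between H2 and G9: 7 + 4 − 3 = 8
  between G9 and DC: 4 + 8 − 10 = 2
Cheapest insertion is between G9 and DC, adding 2.
New total = 38 + 2 = 40.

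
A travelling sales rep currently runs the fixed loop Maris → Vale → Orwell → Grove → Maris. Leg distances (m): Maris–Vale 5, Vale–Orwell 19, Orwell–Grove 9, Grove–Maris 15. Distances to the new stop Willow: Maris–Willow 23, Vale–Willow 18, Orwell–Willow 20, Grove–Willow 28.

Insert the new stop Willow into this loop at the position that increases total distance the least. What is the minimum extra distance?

+19 m — insert Willow between Vale and Orwell.

Insertion cost between consecutive stops i–j is d(i,Willow) + d(Willow,j) − d(i,j):
  between Maris and Vale: 23 + 18 − 5 = 36
  between Vale and Orwell: 18 + 20 − 19 = 19
  between Orwell and Grove: 20 + 28 − 9 = 39
  between Grove and Maris: 28 + 23 − 15 = 36
Cheapest insertion is between Vale and Orwell, adding 19.
New total = 48 + 19 = 67.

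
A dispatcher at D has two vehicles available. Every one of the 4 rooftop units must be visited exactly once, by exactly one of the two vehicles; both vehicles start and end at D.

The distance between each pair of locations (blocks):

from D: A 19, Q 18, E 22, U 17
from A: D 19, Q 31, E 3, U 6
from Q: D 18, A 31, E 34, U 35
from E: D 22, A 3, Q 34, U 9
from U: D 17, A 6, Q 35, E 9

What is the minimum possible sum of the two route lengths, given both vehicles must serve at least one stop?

84 blocks — the smallest possible combined total.

There are 2^3 − 1 = 7 ways to divide the 4 stops into two non-empty groups. For each, the best each vehicle can do is its own shortest tour through its group:
  {A} + {Q, E, U}: 38 + 78 = 116
  {Q} + {A, E, U}: 36 + 48 = 84
  {A, Q} + {E, U}: 68 + 48 = 116
  {E} + {A, Q, U}: 44 + 72 = 116
  {A, E} + {Q, U}: 44 + 70 = 114
  {Q, E} + {A, U}: 74 + 42 = 116
  … (7 splits in total)
Best: vehicle 1 D → Q → D = 36; vehicle 2 D → A → E → U → D = 48; combined 84.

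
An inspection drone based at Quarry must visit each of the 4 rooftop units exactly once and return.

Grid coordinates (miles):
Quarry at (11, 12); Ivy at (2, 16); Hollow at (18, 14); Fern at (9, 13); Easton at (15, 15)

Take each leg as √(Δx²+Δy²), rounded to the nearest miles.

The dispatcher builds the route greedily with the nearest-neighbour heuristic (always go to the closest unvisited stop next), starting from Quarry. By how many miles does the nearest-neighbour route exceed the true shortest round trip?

Quarry: Fern=2, Easton=5, Hollow=7, Ivy=10 ⇒ Fern
Fern: Easton=6, Ivy=8, Hollow=9 ⇒ Easton
Easton: Hollow=3, Ivy=13 ⇒ Hollow
Hollow: Ivy=16 ⇒ Ivy
NN route Quarry → Fern → Easton → Hollow → Ivy → Quarry costs 37.
Optimal: Quarry → Hollow → Easton → Ivy → Fern → Quarry costs 33 (by enumerating all 12 distinct tours).
Excess = 37 − 33 = 4.

4 miles longer than the optimal tour.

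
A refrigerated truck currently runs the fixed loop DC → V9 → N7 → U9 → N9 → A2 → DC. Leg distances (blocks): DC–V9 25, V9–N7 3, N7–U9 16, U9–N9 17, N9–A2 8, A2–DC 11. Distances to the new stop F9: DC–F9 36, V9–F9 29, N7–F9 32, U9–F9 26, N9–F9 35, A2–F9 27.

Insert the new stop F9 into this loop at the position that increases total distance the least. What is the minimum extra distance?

Minimum extra distance: 40 blocks, inserting F9 between DC and V9.

Insertion cost between consecutive stops i–j is d(i,F9) + d(F9,j) − d(i,j):
  between DC and V9: 36 + 29 − 25 = 40
  between V9 and N7: 29 + 32 − 3 = 58
  between N7 and U9: 32 + 26 − 16 = 42
  between U9 and N9: 26 + 35 − 17 = 44
  between N9 and A2: 35 + 27 − 8 = 54
  between A2 and DC: 27 + 36 − 11 = 52
Cheapest insertion is between DC and V9, adding 40.
New total = 80 + 40 = 120.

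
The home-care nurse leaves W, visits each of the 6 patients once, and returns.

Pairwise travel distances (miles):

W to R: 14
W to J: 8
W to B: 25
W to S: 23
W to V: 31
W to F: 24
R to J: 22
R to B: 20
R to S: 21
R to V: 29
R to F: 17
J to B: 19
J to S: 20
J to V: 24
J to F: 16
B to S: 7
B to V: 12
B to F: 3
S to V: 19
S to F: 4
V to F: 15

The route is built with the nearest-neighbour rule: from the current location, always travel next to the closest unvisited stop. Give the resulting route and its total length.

From W: distances to unvisited — J=8, R=14, S=23, F=24, B=25, V=31. Nearest is J (8).
From J: distances to unvisited — F=16, B=19, S=20, R=22, V=24. Nearest is F (16).
From F: distances to unvisited — B=3, S=4, V=15, R=17. Nearest is B (3).
From B: distances to unvisited — S=7, V=12, R=20. Nearest is S (7).
From S: distances to unvisited — V=19, R=21. Nearest is V (19).
From V: distances to unvisited — R=29. Nearest is R (29).
Return R→W: 14.
Total = 8 + 16 + 3 + 7 + 19 + 29 + 14 = 96.

Nearest-neighbour total = 96 miles; route W → J → F → B → S → V → R → W.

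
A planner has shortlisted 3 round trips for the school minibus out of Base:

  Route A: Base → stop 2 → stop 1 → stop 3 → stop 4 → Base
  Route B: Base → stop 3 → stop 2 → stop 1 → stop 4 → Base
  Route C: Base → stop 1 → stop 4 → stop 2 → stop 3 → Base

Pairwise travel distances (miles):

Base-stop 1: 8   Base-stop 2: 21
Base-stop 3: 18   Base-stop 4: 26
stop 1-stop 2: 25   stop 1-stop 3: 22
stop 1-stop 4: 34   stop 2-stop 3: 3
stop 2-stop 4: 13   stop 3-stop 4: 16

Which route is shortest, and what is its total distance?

Route A: 21 + 25 + 22 + 16 + 26 = 110
Route B: 18 + 3 + 25 + 34 + 26 = 106
Route C: 8 + 34 + 13 + 3 + 18 = 76

76 miles — Route C is the shortest.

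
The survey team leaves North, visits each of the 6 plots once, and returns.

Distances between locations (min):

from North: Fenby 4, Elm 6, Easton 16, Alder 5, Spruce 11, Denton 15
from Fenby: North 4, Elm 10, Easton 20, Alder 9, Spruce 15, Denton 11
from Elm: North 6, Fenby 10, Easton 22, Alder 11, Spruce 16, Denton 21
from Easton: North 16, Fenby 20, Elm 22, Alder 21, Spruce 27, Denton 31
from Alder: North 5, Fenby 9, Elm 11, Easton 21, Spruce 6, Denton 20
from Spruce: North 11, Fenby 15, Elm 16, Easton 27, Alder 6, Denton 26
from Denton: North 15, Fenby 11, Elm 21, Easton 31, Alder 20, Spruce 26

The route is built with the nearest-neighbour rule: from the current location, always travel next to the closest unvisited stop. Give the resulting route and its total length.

103 min along North → Fenby → Alder → Spruce → Elm → Denton → Easton → North.

From North: distances to unvisited — Fenby=4, Alder=5, Elm=6, Spruce=11, Denton=15, Easton=16. Nearest is Fenby (4).
From Fenby: distances to unvisited — Alder=9, Elm=10, Denton=11, Spruce=15, Easton=20. Nearest is Alder (9).
From Alder: distances to unvisited — Spruce=6, Elm=11, Denton=20, Easton=21. Nearest is Spruce (6).
From Spruce: distances to unvisited — Elm=16, Denton=26, Easton=27. Nearest is Elm (16).
From Elm: distances to unvisited — Denton=21, Easton=22. Nearest is Denton (21).
From Denton: distances to unvisited — Easton=31. Nearest is Easton (31).
Return Easton→North: 16.
Total = 4 + 9 + 6 + 16 + 21 + 31 + 16 = 103.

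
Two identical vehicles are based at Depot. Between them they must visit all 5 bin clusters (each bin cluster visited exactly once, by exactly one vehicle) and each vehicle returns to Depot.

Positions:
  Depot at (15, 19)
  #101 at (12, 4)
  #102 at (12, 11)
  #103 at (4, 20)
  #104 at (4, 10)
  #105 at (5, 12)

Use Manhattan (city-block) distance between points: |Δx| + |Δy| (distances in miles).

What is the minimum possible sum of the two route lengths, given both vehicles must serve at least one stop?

Try each way of splitting the stops between the two vehicles (each non-empty) and, for each split, find the best tour for each vehicle:
  {#101} + {#102, #103, #104, #105}: 36 + 44 = 80
  {#102} + {#101, #103, #104, #105}: 22 + 56 = 78
  {#101, #102} + {#103, #104, #105}: 36 + 42 = 78
  {#103} + {#101, #102, #104, #105}: 24 + 52 = 76
  {#101, #103} + {#102, #104, #105}: 54 + 40 = 94
  {#102, #103} + {#101, #104, #105}: 40 + 52 = 92
  … (15 splits in total)
Best: vehicle 1 Depot → #103 → Depot = 24; vehicle 2 Depot → #102 → #101 → #104 → #105 → Depot = 52; combined 76.

76 miles — the smallest possible combined total.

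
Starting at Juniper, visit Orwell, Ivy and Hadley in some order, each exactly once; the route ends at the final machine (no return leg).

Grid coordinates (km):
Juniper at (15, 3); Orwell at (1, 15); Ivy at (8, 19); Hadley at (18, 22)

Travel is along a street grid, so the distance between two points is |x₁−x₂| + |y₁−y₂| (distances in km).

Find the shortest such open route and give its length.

There are 3! = 6 possible orderings.
Juniper→Orwell→Ivy→Hadley: 26+11+13 = 50
Juniper→Orwell→Hadley→Ivy: 26+24+13 = 63
Juniper→Ivy→Orwell→Hadley: 23+11+24 = 58
Juniper→Ivy→Hadley→Orwell: 23+13+24 = 60
Juniper→Hadley→Orwell→Ivy: 22+24+11 = 57
Juniper→Hadley→Ivy→Orwell: 22+13+11 = 46
The minimum is 46.
One shortest path: Juniper → Hadley → Ivy → Orwell.

46 km — the minimum one-way total.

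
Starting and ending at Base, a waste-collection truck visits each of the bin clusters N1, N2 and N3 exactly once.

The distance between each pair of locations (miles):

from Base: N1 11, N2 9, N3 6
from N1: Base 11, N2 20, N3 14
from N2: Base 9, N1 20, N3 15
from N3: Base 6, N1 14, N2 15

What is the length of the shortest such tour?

With 3 stops there are 3!/2 = 3 distinct round trips (a route and its reverse cost the same).
Base→N1→N2→N3→Base: 11+20+15+6 = 52
Base→N1→N3→N2→Base: 11+14+15+9 = 49
Base→N2→N1→N3→Base: 9+20+14+6 = 49
The minimum is 49.
One optimal route: Base → N1 → N3 → N2 → Base (or its reverse).

49 miles — the shortest possible round trip.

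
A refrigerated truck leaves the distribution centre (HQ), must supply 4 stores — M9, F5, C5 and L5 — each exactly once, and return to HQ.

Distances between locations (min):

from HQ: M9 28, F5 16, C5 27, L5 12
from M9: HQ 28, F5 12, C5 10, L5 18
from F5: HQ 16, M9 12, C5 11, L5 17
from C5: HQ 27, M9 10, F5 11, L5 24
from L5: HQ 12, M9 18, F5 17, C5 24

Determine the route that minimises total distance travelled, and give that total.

Shortest round trip = 67 min.

With 4 stops there are 4!/2 = 12 distinct round trips (a route and its reverse cost the same).
HQ→M9→F5→C5→L5→HQ: 28+12+11+24+12 = 87
HQ→M9→F5→L5→C5→HQ: 28+12+17+24+27 = 108
HQ→M9→C5→F5→L5→HQ: 28+10+11+17+12 = 78
HQ→M9→C5→L5→F5→HQ: 28+10+24+17+16 = 95
HQ→M9→L5→F5→C5→HQ: 28+18+17+11+27 = 101
HQ→M9→L5→C5→F5→HQ: 28+18+24+11+16 = 97
HQ→F5→M9→C5→L5→HQ: 16+12+10+24+12 = 74
HQ→F5→M9→L5→C5→HQ: 16+12+18+24+27 = 97
HQ→F5→C5→M9→L5→HQ: 16+11+10+18+12 = 67
HQ→F5→L5→M9→C5→HQ: 16+17+18+10+27 = 88
HQ→C5→M9→F5→L5→HQ: 27+10+12+17+12 = 78
HQ→C5→F5→M9→L5→HQ: 27+11+12+18+12 = 80
The minimum is 67.
One optimal route: HQ → F5 → C5 → M9 → L5 → HQ (or its reverse).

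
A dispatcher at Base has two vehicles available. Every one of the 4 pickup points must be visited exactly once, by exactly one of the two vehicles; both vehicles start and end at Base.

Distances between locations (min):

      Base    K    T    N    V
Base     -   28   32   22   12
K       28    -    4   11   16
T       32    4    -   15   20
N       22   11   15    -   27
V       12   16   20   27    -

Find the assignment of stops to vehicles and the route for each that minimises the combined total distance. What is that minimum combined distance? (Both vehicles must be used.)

Try each way of splitting the stops between the two vehicles (each non-empty) and, for each split, find the best tour for each vehicle:
  {K} + {T, N, V}: 56 + 69 = 125
  {T} + {K, N, V}: 64 + 61 = 125
  {K, T} + {N, V}: 64 + 61 = 125
  {N} + {K, T, V}: 44 + 64 = 108
  {K, N} + {T, V}: 61 + 64 = 125
  {T, N} + {K, V}: 69 + 56 = 125
  … (7 splits in total)
  {K, T, N} + {V}: 69 + 24 = 93  ← best
Best: vehicle 1 Base → K → T → N → Base = 69; vehicle 2 Base → V → Base = 24; combined 93.

Minimum combined distance: 93 min.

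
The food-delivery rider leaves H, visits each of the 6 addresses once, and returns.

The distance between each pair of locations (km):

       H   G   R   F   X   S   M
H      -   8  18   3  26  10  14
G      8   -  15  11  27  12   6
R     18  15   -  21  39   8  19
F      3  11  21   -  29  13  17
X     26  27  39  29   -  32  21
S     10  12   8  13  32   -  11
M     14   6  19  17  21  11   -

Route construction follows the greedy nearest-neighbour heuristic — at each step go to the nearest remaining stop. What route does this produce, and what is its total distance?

Total distance 104 km via the nearest-neighbour route H → F → G → M → S → R → X → H.

H → [F:3 / G:8 / S:10 / M:14 / R:18 / X:26] → F (3)
F → [G:11 / S:13 / M:17 / R:21 / X:29] → G (11)
G → [M:6 / S:12 / R:15 / X:27] → M (6)
M → [S:11 / R:19 / X:21] → S (11)
S → [R:8 / X:32] → R (8)
R → [X:39] → X (39)
Return X→H: 26.
Total = 3 + 11 + 6 + 11 + 8 + 39 + 26 = 104.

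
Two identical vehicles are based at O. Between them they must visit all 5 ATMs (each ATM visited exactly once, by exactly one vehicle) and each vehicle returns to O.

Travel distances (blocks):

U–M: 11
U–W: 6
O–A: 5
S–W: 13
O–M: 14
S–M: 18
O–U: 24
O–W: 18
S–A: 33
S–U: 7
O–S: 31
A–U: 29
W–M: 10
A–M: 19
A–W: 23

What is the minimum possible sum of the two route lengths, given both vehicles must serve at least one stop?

Try each way of splitting the stops between the two vehicles (each non-empty) and, for each split, find the best tour for each vehicle:
  {S} + {A, U, W, M}: 62 + 59 = 121
  {A} + {S, U, W, M}: 10 + 63 = 73
  {S, A} + {U, W, M}: 69 + 49 = 118
  {U} + {S, A, W, M}: 48 + 73 = 121
  {S, U} + {A, W, M}: 62 + 52 = 114
  {A, U} + {S, W, M}: 58 + 63 = 121
  … (15 splits in total)
Best: vehicle 1 O → A → O = 10; vehicle 2 O → W → S → U → M → O = 63; combined 73.

73 blocks — the smallest possible combined total.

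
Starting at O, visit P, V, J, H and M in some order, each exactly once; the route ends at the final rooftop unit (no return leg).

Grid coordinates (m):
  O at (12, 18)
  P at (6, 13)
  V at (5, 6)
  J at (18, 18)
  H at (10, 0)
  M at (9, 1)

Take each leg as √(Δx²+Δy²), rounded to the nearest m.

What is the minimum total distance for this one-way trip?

There are 5! = 120 possible orderings.
O - P - V - J - H - M: 8+7+18+20+1 = 54
O - P - V - J - M - H: 8+7+18+19+1 = 53
O - P - V - H - J - M: 8+7+8+20+19 = 62
O - P - V - H - M - J: 8+7+8+1+19 = 43
O - P - V - M - J - H: 8+7+6+19+20 = 60
O - P - V - M - H - J: 8+7+6+1+20 = 42
O - P - J - V - H - M: 8+13+18+8+1 = 48
O - P - J - V - M - H: 8+13+18+6+1 = 46
O - P - J - H - V - M: 8+13+20+8+6 = 55
O - P - J - H - M - V: 8+13+20+1+6 = 48
O - P - J - M - V - H: 8+13+19+6+8 = 54
O - P - J - M - H - V: 8+13+19+1+8 = 49
O - P - H - V - J - M: 8+14+8+18+19 = 67
O - P - H - V - M - J: 8+14+8+6+19 = 55
… (106 more)
O - J - P - V - M - H: 6+13+7+6+1 = 33  ← best
The minimum is 33.
One shortest path: O → J → P → V → M → H.

33 m — the minimum one-way total.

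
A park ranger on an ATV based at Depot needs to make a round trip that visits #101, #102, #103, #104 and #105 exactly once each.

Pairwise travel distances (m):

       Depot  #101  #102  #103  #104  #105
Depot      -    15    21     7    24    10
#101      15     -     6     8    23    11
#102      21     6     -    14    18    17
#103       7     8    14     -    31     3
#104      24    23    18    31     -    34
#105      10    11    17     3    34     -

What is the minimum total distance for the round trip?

Shortest round trip = 69 m.

There are 60 distinct closed tours to check (reversals are equivalent).
Depot-#101-#102-#103-#104-#105-Depot: 15+6+14+31+34+10 = 110
Depot-#101-#102-#103-#105-#104-Depot: 15+6+14+3+34+24 = 96
Depot-#101-#102-#104-#103-#105-Depot: 15+6+18+31+3+10 = 83
Depot-#101-#102-#104-#105-#103-Depot: 15+6+18+34+3+7 = 83
Depot-#101-#102-#105-#103-#104-Depot: 15+6+17+3+31+24 = 96
Depot-#101-#102-#105-#104-#103-Depot: 15+6+17+34+31+7 = 110
Depot-#101-#103-#102-#104-#105-Depot: 15+8+14+18+34+10 = 99
Depot-#101-#103-#102-#105-#104-Depot: 15+8+14+17+34+24 = 112
Depot-#101-#103-#104-#102-#105-Depot: 15+8+31+18+17+10 = 99
Depot-#101-#103-#104-#105-#102-Depot: 15+8+31+34+17+21 = 126
Depot-#101-#103-#105-#102-#104-Depot: 15+8+3+17+18+24 = 85
Depot-#101-#103-#105-#104-#102-Depot: 15+8+3+34+18+21 = 99
Depot-#101-#104-#102-#103-#105-Depot: 15+23+18+14+3+10 = 83
Depot-#101-#104-#102-#105-#103-Depot: 15+23+18+17+3+7 = 83
… (46 more)
Depot-#103-#105-#101-#102-#104-Depot: 7+3+11+6+18+24 = 69  ← best
The minimum is 69.
One optimal route: Depot → #103 → #105 → #101 → #102 → #104 → Depot (or its reverse).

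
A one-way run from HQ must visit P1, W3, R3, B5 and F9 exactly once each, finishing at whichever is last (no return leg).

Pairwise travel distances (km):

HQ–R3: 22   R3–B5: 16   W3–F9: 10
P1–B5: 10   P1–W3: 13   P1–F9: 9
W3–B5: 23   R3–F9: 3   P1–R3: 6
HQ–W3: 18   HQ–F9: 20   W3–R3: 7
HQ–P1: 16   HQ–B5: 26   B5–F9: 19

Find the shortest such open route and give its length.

There are 5! = 120 possible orderings.
HQ→P1→W3→R3→B5→F9: 16+13+7+16+19 = 71
HQ→P1→W3→R3→F9→B5: 16+13+7+3+19 = 58
HQ→P1→W3→B5→R3→F9: 16+13+23+16+3 = 71
HQ→P1→W3→B5→F9→R3: 16+13+23+19+3 = 74
HQ→P1→W3→F9→R3→B5: 16+13+10+3+16 = 58
HQ→P1→W3→F9→B5→R3: 16+13+10+19+16 = 74
HQ→P1→R3→W3→B5→F9: 16+6+7+23+19 = 71
HQ→P1→R3→W3→F9→B5: 16+6+7+10+19 = 58
HQ→P1→R3→B5→W3→F9: 16+6+16+23+10 = 71
HQ→P1→R3→B5→F9→W3: 16+6+16+19+10 = 67
HQ→P1→R3→F9→W3→B5: 16+6+3+10+23 = 58
HQ→P1→R3→F9→B5→W3: 16+6+3+19+23 = 67
HQ→P1→B5→W3→R3→F9: 16+10+23+7+3 = 59
HQ→P1→B5→W3→F9→R3: 16+10+23+10+3 = 62
… (106 more)
HQ→W3→R3→F9→P1→B5: 18+7+3+9+10 = 47  ← best
The minimum is 47.
One shortest path: HQ → W3 → R3 → F9 → P1 → B5.

Shortest open route: 47 km.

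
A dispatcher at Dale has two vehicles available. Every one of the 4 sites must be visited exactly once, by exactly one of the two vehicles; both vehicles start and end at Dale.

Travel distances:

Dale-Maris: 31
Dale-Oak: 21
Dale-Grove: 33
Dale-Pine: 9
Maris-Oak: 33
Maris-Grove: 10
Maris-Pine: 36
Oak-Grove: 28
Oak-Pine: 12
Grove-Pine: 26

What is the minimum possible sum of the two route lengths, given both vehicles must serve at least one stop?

Check every non-empty split of the stops between the two vehicles; for each half take its own optimal tour:
  {Maris} + {Oak, Grove, Pine}: 62 + 82 = 144
  {Oak} + {Maris, Grove, Pine}: 42 + 76 = 118
  {Maris, Oak} + {Grove, Pine}: 85 + 68 = 153
  {Grove} + {Maris, Oak, Pine}: 66 + 85 = 151
  {Maris, Grove} + {Oak, Pine}: 74 + 42 = 116
  {Oak, Grove} + {Maris, Pine}: 82 + 76 = 158
  … (7 splits in total)
  {Maris, Oak, Grove} + {Pine}: 90 + 18 = 108  ← best
Best: vehicle 1 Dale → Maris → Grove → Oak → Dale = 90; vehicle 2 Dale → Pine → Dale = 18; combined 108.

Minimum combined distance: 108.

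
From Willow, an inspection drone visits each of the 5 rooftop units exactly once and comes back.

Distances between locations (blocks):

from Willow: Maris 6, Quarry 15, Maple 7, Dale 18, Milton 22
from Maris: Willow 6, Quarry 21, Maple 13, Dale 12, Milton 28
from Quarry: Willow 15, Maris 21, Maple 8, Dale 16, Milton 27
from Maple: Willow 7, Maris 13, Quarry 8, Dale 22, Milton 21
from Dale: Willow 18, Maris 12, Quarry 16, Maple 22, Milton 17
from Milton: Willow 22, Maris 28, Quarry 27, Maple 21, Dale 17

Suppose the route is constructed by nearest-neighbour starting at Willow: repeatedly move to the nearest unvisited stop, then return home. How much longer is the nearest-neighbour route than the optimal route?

8 blocks longer than the optimal tour.

From Willow: Maris=6, Maple=7, Quarry=15, Dale=18, Milton=22 → choose Maris (6).
From Maris: Dale=12, Maple=13, Quarry=21, Milton=28 → choose Dale (12).
From Dale: Quarry=16, Milton=17, Maple=22 → choose Quarry (16).
From Quarry: Maple=8, Milton=27 → choose Maple (8).
From Maple: Milton=21 → choose Milton (21).
NN route Willow → Maris → Dale → Quarry → Maple → Milton → Willow costs 85.
Optimal: Willow → Maris → Dale → Milton → Quarry → Maple → Willow costs 77 (by enumerating all 60 distinct tours).
Excess = 85 − 77 = 8.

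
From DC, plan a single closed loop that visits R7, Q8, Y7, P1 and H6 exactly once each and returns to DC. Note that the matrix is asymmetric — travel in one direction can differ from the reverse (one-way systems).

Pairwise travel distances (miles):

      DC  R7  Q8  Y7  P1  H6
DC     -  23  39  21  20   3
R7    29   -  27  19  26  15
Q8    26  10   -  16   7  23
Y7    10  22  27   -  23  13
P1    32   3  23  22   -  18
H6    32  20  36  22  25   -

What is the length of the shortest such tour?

DC-R7-Q8-Y7-P1-H6-DC: 23+27+16+23+18+32 = 139
DC-R7-Q8-Y7-H6-P1-DC: 23+27+16+13+25+32 = 136
DC-R7-Q8-P1-Y7-H6-DC: 23+27+7+22+13+32 = 124
DC-R7-Q8-P1-H6-Y7-DC: 23+27+7+18+22+10 = 107
DC-R7-Q8-H6-Y7-P1-DC: 23+27+23+22+23+32 = 150
DC-R7-Q8-H6-P1-Y7-DC: 23+27+23+25+22+10 = 130
DC-R7-Y7-Q8-P1-H6-DC: 23+19+27+7+18+32 = 126
DC-R7-Y7-Q8-H6-P1-DC: 23+19+27+23+25+32 = 149
DC-R7-Y7-P1-Q8-H6-DC: 23+19+23+23+23+32 = 143
DC-R7-Y7-P1-H6-Q8-DC: 23+19+23+18+36+26 = 145
DC-R7-Y7-H6-Q8-P1-DC: 23+19+13+36+7+32 = 130
DC-R7-Y7-H6-P1-Q8-DC: 23+19+13+25+23+26 = 129
DC-R7-P1-Q8-Y7-H6-DC: 23+26+23+16+13+32 = 133
DC-R7-P1-Q8-H6-Y7-DC: 23+26+23+23+22+10 = 127
… (106 more)
DC-H6-Q8-P1-R7-Y7-DC: 3+36+7+3+19+10 = 78  ← best
The minimum is 78.
One optimal route: DC → H6 → Q8 → P1 → R7 → Y7 → DC.

Shortest round trip = 78 miles.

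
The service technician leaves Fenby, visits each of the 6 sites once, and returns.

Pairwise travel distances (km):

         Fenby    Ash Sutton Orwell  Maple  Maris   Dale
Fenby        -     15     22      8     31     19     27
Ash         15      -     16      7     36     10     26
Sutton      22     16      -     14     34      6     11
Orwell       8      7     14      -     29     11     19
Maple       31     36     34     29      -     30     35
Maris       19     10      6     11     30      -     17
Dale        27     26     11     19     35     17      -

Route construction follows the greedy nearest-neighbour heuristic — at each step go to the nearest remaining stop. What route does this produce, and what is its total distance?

Fenby → [Orwell:8 / Ash:15 / Maris:19 / Sutton:22 / Dale:27 / Maple:31] → Orwell (8)
Orwell → [Ash:7 / Maris:11 / Sutton:14 / Dale:19 / Maple:29] → Ash (7)
Ash → [Maris:10 / Sutton:16 / Dale:26 / Maple:36] → Maris (10)
Maris → [Sutton:6 / Dale:17 / Maple:30] → Sutton (6)
Sutton → [Dale:11 / Maple:34] → Dale (11)
Dale → [Maple:35] → Maple (35)
Return Maple→Fenby: 31.
Total = 8 + 7 + 10 + 6 + 11 + 35 + 31 = 108.

Nearest-neighbour total = 108 km; route Fenby → Orwell → Ash → Maris → Sutton → Dale → Maple → Fenby.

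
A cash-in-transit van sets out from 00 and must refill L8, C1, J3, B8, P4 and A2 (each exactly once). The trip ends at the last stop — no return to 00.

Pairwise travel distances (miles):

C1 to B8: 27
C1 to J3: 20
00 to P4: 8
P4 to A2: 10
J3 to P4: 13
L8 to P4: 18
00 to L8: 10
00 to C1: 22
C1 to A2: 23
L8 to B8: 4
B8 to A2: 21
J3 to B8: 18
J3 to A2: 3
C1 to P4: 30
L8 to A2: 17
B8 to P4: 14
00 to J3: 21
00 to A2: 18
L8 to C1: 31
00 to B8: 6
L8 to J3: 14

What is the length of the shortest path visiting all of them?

There are 6! = 720 possible orderings.
00 - L8 - C1 - J3 - B8 - P4 - A2: 10+31+20+18+14+10 = 103
00 - L8 - C1 - J3 - B8 - A2 - P4: 10+31+20+18+21+10 = 110
00 - L8 - C1 - J3 - P4 - B8 - A2: 10+31+20+13+14+21 = 109
00 - L8 - C1 - J3 - P4 - A2 - B8: 10+31+20+13+10+21 = 105
00 - L8 - C1 - J3 - A2 - B8 - P4: 10+31+20+3+21+14 = 99
00 - L8 - C1 - J3 - A2 - P4 - B8: 10+31+20+3+10+14 = 88
00 - L8 - C1 - B8 - J3 - P4 - A2: 10+31+27+18+13+10 = 109
00 - L8 - C1 - B8 - J3 - A2 - P4: 10+31+27+18+3+10 = 99
… (712 more)
00 - L8 - B8 - P4 - A2 - J3 - C1: 10+4+14+10+3+20 = 61  ← best
The minimum is 61.
One shortest path: 00 → L8 → B8 → P4 → A2 → J3 → C1.

61 miles — the minimum one-way total.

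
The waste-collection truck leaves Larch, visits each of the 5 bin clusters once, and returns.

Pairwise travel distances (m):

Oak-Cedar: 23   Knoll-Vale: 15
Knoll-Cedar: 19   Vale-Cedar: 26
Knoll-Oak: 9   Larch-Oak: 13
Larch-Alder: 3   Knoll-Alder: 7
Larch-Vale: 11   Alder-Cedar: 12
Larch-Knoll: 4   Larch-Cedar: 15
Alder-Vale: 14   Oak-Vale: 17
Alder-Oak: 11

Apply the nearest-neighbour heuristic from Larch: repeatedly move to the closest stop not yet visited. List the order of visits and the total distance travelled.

Nearest-neighbour total = 77 m; route Larch → Alder → Knoll → Oak → Vale → Cedar → Larch.

Larch → [Alder:3 / Knoll:4 / Vale:11 / Oak:13 / Cedar:15] → Alder (3)
Alder → [Knoll:7 / Oak:11 / Cedar:12 / Vale:14] → Knoll (7)
Knoll → [Oak:9 / Vale:15 / Cedar:19] → Oak (9)
Oak → [Vale:17 / Cedar:23] → Vale (17)
Vale → [Cedar:26] → Cedar (26)
Return Cedar→Larch: 15.
Total = 3 + 7 + 9 + 17 + 26 + 15 = 77.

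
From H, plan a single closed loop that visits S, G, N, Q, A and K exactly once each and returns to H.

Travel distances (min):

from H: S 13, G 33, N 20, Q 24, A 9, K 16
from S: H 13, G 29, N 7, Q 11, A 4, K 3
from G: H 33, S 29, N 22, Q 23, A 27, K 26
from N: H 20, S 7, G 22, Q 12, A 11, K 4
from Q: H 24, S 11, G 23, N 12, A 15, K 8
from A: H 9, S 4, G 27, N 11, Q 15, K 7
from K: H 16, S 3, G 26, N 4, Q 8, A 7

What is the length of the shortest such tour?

H-S-G-N-Q-A-K-H: 13+29+22+12+15+7+16 = 114
H-S-G-N-Q-K-A-H: 13+29+22+12+8+7+9 = 100
H-S-G-N-A-Q-K-H: 13+29+22+11+15+8+16 = 114
H-S-G-N-A-K-Q-H: 13+29+22+11+7+8+24 = 114
H-S-G-N-K-Q-A-H: 13+29+22+4+8+15+9 = 100
H-S-G-N-K-A-Q-H: 13+29+22+4+7+15+24 = 114
H-S-G-Q-N-A-K-H: 13+29+23+12+11+7+16 = 111
H-S-G-Q-N-K-A-H: 13+29+23+12+4+7+9 = 97
… (352 more)
H-G-Q-N-K-S-A-H: 33+23+12+4+3+4+9 = 88  ← best
The minimum is 88.
One optimal route: H → G → Q → N → K → S → A → H (or its reverse).

Minimum total distance: 88 min.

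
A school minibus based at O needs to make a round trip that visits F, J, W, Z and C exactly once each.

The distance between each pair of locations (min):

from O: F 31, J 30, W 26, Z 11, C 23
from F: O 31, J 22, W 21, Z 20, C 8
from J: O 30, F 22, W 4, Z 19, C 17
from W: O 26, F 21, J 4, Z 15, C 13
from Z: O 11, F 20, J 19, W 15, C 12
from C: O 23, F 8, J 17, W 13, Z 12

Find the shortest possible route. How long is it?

Shortest round trip = 83 min.

There are 60 distinct closed tours to check (reversals are equivalent).
O-F-J-W-Z-C-O: 31+22+4+15+12+23 = 107
O-F-J-W-C-Z-O: 31+22+4+13+12+11 = 93
O-F-J-Z-W-C-O: 31+22+19+15+13+23 = 123
O-F-J-Z-C-W-O: 31+22+19+12+13+26 = 123
O-F-J-C-W-Z-O: 31+22+17+13+15+11 = 109
O-F-J-C-Z-W-O: 31+22+17+12+15+26 = 123
O-F-W-J-Z-C-O: 31+21+4+19+12+23 = 110
O-F-W-J-C-Z-O: 31+21+4+17+12+11 = 96
O-F-W-Z-J-C-O: 31+21+15+19+17+23 = 126
O-F-W-Z-C-J-O: 31+21+15+12+17+30 = 126
O-F-W-C-J-Z-O: 31+21+13+17+19+11 = 112
O-F-W-C-Z-J-O: 31+21+13+12+19+30 = 126
O-F-Z-J-W-C-O: 31+20+19+4+13+23 = 110
O-F-Z-J-C-W-O: 31+20+19+17+13+26 = 126
… (46 more)
O-W-J-F-C-Z-O: 26+4+22+8+12+11 = 83  ← best
The minimum is 83.
One optimal route: O → W → J → F → C → Z → O (or its reverse).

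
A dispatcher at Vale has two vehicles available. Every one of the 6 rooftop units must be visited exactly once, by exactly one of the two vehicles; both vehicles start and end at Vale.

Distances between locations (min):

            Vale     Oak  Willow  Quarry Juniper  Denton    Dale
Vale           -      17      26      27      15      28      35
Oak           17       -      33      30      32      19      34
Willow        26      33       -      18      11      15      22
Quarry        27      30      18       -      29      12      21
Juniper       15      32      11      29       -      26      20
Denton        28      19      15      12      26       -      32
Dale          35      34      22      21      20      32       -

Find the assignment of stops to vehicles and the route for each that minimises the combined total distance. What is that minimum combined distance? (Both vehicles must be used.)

Try each way of splitting the stops between the two vehicles (each non-empty) and, for each split, find the best tour for each vehicle:
  {Oak} + {Willow, Quarry, Juniper, Denton, Dale}: 34 + 109 = 143
  {Willow} + {Oak, Quarry, Juniper, Denton, Dale}: 52 + 104 = 156
  {Oak, Willow} + {Quarry, Juniper, Denton, Dale}: 76 + 96 = 172
  {Quarry} + {Oak, Willow, Juniper, Denton, Dale}: 54 + 108 = 162
  {Oak, Quarry} + {Willow, Juniper, Denton, Dale}: 74 + 100 = 174
  {Willow, Quarry} + {Oak, Juniper, Denton, Dale}: 71 + 103 = 174
  … (31 splits in total)
Best: vehicle 1 Vale → Oak → Vale = 34; vehicle 2 Vale → Willow → Denton → Quarry → Dale → Juniper → Vale = 109; combined 143.

Minimum combined distance: 143 min.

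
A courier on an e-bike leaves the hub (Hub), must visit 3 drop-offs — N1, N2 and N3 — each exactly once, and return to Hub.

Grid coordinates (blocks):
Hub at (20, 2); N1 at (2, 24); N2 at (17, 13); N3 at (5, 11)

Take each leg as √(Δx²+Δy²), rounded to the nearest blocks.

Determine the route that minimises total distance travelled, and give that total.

Hub-N1-N2-N3-Hub: 28+19+12+17 = 76
Hub-N1-N3-N2-Hub: 28+13+12+11 = 64
Hub-N2-N1-N3-Hub: 11+19+13+17 = 60
The minimum is 60.
One optimal route: Hub → N2 → N1 → N3 → Hub (or its reverse).

Minimum total distance: 60 blocks.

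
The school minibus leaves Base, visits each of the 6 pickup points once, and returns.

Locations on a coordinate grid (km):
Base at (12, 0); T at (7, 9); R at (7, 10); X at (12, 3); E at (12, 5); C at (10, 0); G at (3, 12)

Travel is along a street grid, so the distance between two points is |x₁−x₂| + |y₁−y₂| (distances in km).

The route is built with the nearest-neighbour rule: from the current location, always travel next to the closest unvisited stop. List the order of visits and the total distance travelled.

From Base: distances to unvisited — C=2, X=3, E=5, T=14, R=15, G=21. Nearest is C (2).
From C: distances to unvisited — X=5, E=7, T=12, R=13, G=19. Nearest is X (5).
From X: distances to unvisited — E=2, T=11, R=12, G=18. Nearest is E (2).
From E: distances to unvisited — T=9, R=10, G=16. Nearest is T (9).
From T: distances to unvisited — R=1, G=7. Nearest is R (1).
From R: distances to unvisited — G=6. Nearest is G (6).
Return G→Base: 21.
Total = 2 + 5 + 2 + 9 + 1 + 6 + 21 = 46.

46 km along Base → C → X → E → T → R → G → Base.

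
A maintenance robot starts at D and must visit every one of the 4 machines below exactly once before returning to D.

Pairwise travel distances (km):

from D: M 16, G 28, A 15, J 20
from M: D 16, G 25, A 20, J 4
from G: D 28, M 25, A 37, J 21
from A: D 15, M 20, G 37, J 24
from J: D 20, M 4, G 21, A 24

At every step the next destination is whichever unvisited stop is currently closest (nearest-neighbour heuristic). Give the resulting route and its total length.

88 km along D → A → M → J → G → D.

D → [A:15 / M:16 / J:20 / G:28] → A (15)
A → [M:20 / J:24 / G:37] → M (20)
M → [J:4 / G:25] → J (4)
J → [G:21] → G (21)
Return G→D: 28.
Total = 15 + 20 + 4 + 21 + 28 = 88.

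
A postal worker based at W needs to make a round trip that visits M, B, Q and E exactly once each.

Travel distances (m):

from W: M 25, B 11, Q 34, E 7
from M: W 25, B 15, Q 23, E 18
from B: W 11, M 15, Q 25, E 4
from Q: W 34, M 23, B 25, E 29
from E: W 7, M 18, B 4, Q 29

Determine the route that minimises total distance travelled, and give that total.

With 4 stops there are 4!/2 = 12 distinct round trips (a route and its reverse cost the same).
W - M - B - Q - E - W: 25+15+25+29+7 = 101
W - M - B - E - Q - W: 25+15+4+29+34 = 107
W - M - Q - B - E - W: 25+23+25+4+7 = 84
W - M - Q - E - B - W: 25+23+29+4+11 = 92
W - M - E - B - Q - W: 25+18+4+25+34 = 106
W - M - E - Q - B - W: 25+18+29+25+11 = 108
W - B - M - Q - E - W: 11+15+23+29+7 = 85
W - B - M - E - Q - W: 11+15+18+29+34 = 107
W - B - Q - M - E - W: 11+25+23+18+7 = 84
W - B - E - M - Q - W: 11+4+18+23+34 = 90
W - Q - M - B - E - W: 34+23+15+4+7 = 83
W - Q - B - M - E - W: 34+25+15+18+7 = 99
The minimum is 83.
One optimal route: W → Q → M → B → E → W (or its reverse).

Shortest round trip = 83 m.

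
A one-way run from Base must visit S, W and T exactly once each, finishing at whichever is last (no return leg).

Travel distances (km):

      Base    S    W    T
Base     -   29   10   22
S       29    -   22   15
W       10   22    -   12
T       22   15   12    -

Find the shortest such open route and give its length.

Shortest open route: 37 km.

There are 3! = 6 possible orderings.
Base - S - W - T: 29+22+12 = 63
Base - S - T - W: 29+15+12 = 56
Base - W - S - T: 10+22+15 = 47
Base - W - T - S: 10+12+15 = 37
Base - T - S - W: 22+15+22 = 59
Base - T - W - S: 22+12+22 = 56
The minimum is 37.
One shortest path: Base → W → T → S.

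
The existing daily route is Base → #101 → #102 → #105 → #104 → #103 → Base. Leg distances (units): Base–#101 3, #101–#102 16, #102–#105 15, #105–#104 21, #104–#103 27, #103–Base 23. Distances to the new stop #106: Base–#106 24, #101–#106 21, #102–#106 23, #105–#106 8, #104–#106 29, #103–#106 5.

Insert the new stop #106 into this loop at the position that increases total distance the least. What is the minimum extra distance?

Insertion cost between consecutive stops i–j is d(i,#106) + d(#106,j) − d(i,j):
  between Base and #101: 24 + 21 − 3 = 42
  between #101 and #102: 21 + 23 − 16 = 28
  between #102 and #105: 23 + 8 − 15 = 16
  between #105 and #104: 8 + 29 − 21 = 16
  between #104 and #103: 29 + 5 − 27 = 7
  between #103 and Base: 5 + 24 − 23 = 6
Cheapest insertion is between #103 and Base, adding 6.
New total = 105 + 6 = 111.

Minimum extra distance: 6, inserting #106 between #103 and Base.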